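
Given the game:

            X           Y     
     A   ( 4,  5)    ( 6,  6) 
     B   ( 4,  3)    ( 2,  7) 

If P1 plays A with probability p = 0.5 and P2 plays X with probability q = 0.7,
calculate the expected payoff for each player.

E[P1] = 4.0, E[P2] = 4.75

Work:
E[P1] = p·q·π₁(A,X) + p·(1-q)·π₁(A,Y) + (1-p)·q·π₁(B,X) + (1-p)·(1-q)·π₁(B,Y)
= 0.5·0.7·4 + 0.5·0.3·6 + 0.5·0.7·4 + 0.5·0.3·2
= 4.0

E[P2] = 4.75 (similar calculation)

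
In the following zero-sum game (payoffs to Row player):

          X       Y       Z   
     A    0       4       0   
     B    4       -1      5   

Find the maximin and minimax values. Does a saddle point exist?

Maximin = 0, Minimax = 4, Saddle: False

Work:
Row minimums: [0, -1] → maximin = 0
Column maximums: [4, 4, 5] → minimax = 4
No saddle point (maximin ≠ minimax). Mixed strategy needed.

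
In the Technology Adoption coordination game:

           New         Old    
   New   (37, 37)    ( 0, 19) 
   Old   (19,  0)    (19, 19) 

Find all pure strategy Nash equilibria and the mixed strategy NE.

Pure NE: (New, New) and (Old, Old); Mixed NE: p = 0.5135, q = 0.5135

Work:
Check pure NE:
(New, New): (37, 37) - no unilateral deviation beneficial
(Old, Old): (19, 19) - no unilateral deviation beneficial
Mixed NE: P1 plays New with p = 0.5135, P2 plays New with q = 0.5135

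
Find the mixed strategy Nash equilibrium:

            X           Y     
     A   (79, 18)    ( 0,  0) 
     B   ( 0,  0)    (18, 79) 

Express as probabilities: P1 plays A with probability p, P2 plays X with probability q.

p = 0.8144, q = 0.1856

Work:
Find probabilities that make opponent indifferent:
P2 chooses q to make P1 indifferent between A and B
P1 chooses p to make P2 indifferent between X and Y
Mixed NE: P1 plays (A: 0.8144, B: 0.1856), P2 plays (X: 0.1856, Y: 0.8144)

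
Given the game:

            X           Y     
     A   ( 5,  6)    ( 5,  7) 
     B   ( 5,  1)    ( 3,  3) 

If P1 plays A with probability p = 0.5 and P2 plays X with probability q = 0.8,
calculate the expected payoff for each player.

E[P1] = 4.8, E[P2] = 3.8

Work:
E[P1] = p·q·π₁(A,X) + p·(1-q)·π₁(A,Y) + (1-p)·q·π₁(B,X) + (1-p)·(1-q)·π₁(B,Y)
= 0.5·0.8·5 + 0.5·0.2·5 + 0.5·0.8·5 + 0.5·0.2·3
= 4.8

E[P2] = 3.8 (similar calculation)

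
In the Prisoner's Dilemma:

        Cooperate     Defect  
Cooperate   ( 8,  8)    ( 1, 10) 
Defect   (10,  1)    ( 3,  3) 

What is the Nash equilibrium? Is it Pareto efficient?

(Defect, Defect) is NE; not Pareto efficient

Work:
Defect dominates Cooperate for both players:
If P2 cooperates: Defect (10) > Cooperate (8)
If P2 defects: Defect (3) > Cooperate (1)
NE: (Defect, Defect) with payoff (3, 3)
But (Cooperate, Cooperate) = (8, 8) Pareto dominates (3, 3)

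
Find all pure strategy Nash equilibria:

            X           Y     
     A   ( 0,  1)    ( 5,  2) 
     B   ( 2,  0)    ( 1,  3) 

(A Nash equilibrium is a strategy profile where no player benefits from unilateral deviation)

Nash equilibrium: (A, Y)

Work:
Best responses:
  P1 vs X: payoffs [0, 2] → best response B (payoff 2)
  P1 vs Y: payoffs [5, 1] → best response A (payoff 5)
  P2 vs A: payoffs [1, 2] → best response Y (payoff 2)
  P2 vs B: payoffs [0, 3] → best response Y (payoff 3)
Mutual best responses: (A,Y) → Nash equilibria.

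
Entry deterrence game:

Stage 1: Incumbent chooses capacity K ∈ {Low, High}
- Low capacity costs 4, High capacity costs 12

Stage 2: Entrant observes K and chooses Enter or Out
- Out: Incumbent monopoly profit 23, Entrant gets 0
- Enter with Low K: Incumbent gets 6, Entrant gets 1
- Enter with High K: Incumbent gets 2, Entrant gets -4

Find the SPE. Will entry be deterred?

SPE: (High, Enter|Low, Out|High); Entry deterred. Incumbent net profit = 11

Work:
After Low K: Entrant enters (1 > 0)
After High K: Entrant stays out (-4 < 0)
Incumbent: Low → 6−4=2, High → 23−12=11
Incumbent chooses High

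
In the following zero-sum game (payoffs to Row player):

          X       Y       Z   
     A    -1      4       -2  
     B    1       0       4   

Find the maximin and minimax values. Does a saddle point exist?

Maximin = 0, Minimax = 1, Saddle: False

Work:
Row minimums: [-2, 0] → maximin = 0
Column maximums: [1, 4, 4] → minimax = 1
No saddle point (maximin ≠ minimax). Mixed strategy needed.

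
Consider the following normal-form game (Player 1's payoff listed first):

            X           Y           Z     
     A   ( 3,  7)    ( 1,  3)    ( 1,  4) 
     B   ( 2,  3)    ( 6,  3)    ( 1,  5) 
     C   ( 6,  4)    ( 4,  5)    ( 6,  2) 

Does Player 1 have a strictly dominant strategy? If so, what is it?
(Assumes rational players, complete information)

No strictly dominant strategy exists for Player 1

Work:
A strategy strictly dominates another if it gives a strictly higher payoff against every opponent action. Compare each pair of P1's strategies column-by-column:
  A vs B: [3 vs 2, 1 vs 6, 1 vs 1] → A does not strictly dominate B (column Y: 1 ≤ 6)
  A vs C: [3 vs 6, 1 vs 4, 1 vs 6] → A does not strictly dominate C (column X: 3 ≤ 6)
  B vs A: [2 vs 3, 6 vs 1, 1 vs 1] → B does not strictly dominate A (column X: 2 ≤ 3)
  B vs C: [2 vs 6, 6 vs 4, 1 vs 6] → B does not strictly dominate C (column X: 2 ≤ 6)
  C vs A: [6 vs 3, 4 vs 1, 6 vs 1] → C strictly dominates A
  C vs B: [6 vs 2, 4 vs 6, 6 vs 1] → C does not strictly dominate B (column Y: 4 ≤ 6)
No single strategy strictly dominates all others → no strictly dominant strategy.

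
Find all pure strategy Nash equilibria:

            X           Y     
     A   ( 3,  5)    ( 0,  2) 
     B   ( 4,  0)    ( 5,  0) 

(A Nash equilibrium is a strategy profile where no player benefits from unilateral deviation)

Nash equilibrium: (B, X), (B, Y)

Work:
Best responses:
  P1 vs X: payoffs [3, 4] → best response B (payoff 4)
  P1 vs Y: payoffs [0, 5] → best response B (payoff 5)
  P2 vs A: payoffs [5, 2] → best response X (payoff 5)
  P2 vs B: payoffs [0, 0] → best response X/Y (payoff 0)
Mutual best responses: (B,X), (B,Y) → Nash equilibria.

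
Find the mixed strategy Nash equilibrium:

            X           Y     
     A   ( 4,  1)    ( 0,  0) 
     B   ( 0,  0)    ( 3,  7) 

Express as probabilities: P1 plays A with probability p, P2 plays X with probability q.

p = 0.875, q = 0.4286

Work:
Find probabilities that make opponent indifferent:
P2 chooses q to make P1 indifferent between A and B
P1 chooses p to make P2 indifferent between X and Y
Mixed NE: P1 plays (A: 0.875, B: 0.125), P2 plays (X: 0.4286, Y: 0.5714)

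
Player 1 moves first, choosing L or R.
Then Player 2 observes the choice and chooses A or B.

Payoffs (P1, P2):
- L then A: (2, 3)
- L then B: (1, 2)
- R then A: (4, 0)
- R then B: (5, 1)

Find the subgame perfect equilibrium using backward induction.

P1 plays R, P2 plays A after L and B after R; Payoff (5, 1)

Work:
Backward induction:
After L: P2 chooses A → P1 gets 2
After R: P2 chooses B → P1 gets 5
P1 chooses R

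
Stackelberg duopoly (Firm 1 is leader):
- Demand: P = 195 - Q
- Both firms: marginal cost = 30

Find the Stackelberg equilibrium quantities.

q₁* (leader) = 82.5, q₂* (follower) = 41.25

Work:
Follower's reaction: q₂ = (a - c - q₁)/2
Leader substitutes: π₁ = q₁·(a - q₁ - (a-c-q₁)/2 - c)
FOC: q₁* = (195 - 30)/2 = 82.50
Then: q₂* = (195 - 30 - 82.5)/2 = 41.25
Leader has first-mover advantage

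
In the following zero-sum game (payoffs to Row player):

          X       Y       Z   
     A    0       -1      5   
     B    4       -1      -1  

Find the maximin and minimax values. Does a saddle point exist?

Maximin = -1, Minimax = -1, Saddle: True

Work:
Row minimums: [-1, -1] → maximin = -1
Column maximums: [4, -1, 5] → minimax = -1
Saddle point exists! Game value = -1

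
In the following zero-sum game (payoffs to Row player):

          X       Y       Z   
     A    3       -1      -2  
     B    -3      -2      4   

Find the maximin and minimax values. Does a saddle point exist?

Maximin = -2, Minimax = -1, Saddle: False

Work:
Row minimums: [-2, -3] → maximin = -2
Column maximums: [3, -1, 4] → minimax = -1
No saddle point (maximin ≠ minimax). Mixed strategy needed.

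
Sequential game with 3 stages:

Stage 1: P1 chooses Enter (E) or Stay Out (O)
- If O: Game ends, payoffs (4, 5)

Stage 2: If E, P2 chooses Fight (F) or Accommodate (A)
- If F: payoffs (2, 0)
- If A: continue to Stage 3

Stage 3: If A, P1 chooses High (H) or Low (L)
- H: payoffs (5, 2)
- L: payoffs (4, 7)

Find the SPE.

SPE: (E, A, H); Outcome (5, 2)

Work:
Stage 3: P1 chooses H (5 vs 4)
Stage 2: P2: F->0, A->2 (anticipating H). Choose A
Stage 1: P1: O->4, E->5 (anticipating A, H). Choose E
SPE path: E -> A -> H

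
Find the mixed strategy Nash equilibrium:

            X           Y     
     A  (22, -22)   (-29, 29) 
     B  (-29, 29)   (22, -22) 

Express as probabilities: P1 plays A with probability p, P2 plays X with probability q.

p = 0.5, q = 0.5

Work:
Find probabilities that make opponent indifferent:
P2 chooses q to make P1 indifferent between A and B
P1 chooses p to make P2 indifferent between X and Y
Mixed NE: P1 plays (A: 0.5, B: 0.5), P2 plays (X: 0.5, Y: 0.5)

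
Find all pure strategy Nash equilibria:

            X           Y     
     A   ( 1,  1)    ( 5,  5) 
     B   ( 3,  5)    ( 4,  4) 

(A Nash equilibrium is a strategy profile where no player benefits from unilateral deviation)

Nash equilibrium: (A, Y), (B, X)

Work:
Best responses:
  P1 vs X: payoffs [1, 3] → best response B (payoff 3)
  P1 vs Y: payoffs [5, 4] → best response A (payoff 5)
  P2 vs A: payoffs [1, 5] → best response Y (payoff 5)
  P2 vs B: payoffs [5, 4] → best response X (payoff 5)
Mutual best responses: (A,Y), (B,X) → Nash equilibria.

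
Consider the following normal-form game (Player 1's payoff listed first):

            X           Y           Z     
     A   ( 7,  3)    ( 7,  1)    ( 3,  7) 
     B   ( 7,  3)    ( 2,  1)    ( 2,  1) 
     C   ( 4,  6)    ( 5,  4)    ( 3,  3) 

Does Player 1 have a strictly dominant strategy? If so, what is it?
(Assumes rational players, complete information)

No strictly dominant strategy exists for Player 1

Work:
A strategy strictly dominates another if it gives a strictly higher payoff against every opponent action. Compare each pair of P1's strategies column-by-column:
  A vs B: [7 vs 7, 7 vs 2, 3 vs 2] → A does not strictly dominate B (column X: 7 ≤ 7)
  A vs C: [7 vs 4, 7 vs 5, 3 vs 3] → A does not strictly dominate C (column Z: 3 ≤ 3)
  B vs A: [7 vs 7, 2 vs 7, 2 vs 3] → B does not strictly dominate A (column X: 7 ≤ 7)
  B vs C: [7 vs 4, 2 vs 5, 2 vs 3] → B does not strictly dominate C (column Y: 2 ≤ 5)
  C vs A: [4 vs 7, 5 vs 7, 3 vs 3] → C does not strictly dominate A (column X: 4 ≤ 7)
  C vs B: [4 vs 7, 5 vs 2, 3 vs 2] → C does not strictly dominate B (column X: 4 ≤ 7)
No single strategy strictly dominates all others → no strictly dominant strategy.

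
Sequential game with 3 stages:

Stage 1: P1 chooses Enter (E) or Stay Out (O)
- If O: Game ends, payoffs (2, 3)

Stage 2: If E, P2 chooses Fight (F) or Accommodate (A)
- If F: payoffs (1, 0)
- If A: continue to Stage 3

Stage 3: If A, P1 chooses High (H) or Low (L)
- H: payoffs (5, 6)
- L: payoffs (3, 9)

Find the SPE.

SPE: (E, A, H); Outcome (5, 6)

Work:
Stage 3: P1 chooses H (5 vs 3)
Stage 2: P2: F->0, A->6 (anticipating H). Choose A
Stage 1: P1: O->2, E->5 (anticipating A, H). Choose E
SPE path: E -> A -> H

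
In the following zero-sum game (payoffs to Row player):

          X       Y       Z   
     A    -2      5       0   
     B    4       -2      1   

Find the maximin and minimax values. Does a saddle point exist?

Maximin = -2, Minimax = 1, Saddle: False

Work:
Row minimums: [-2, -2] → maximin = -2
Column maximums: [4, 5, 1] → minimax = 1
No saddle point (maximin ≠ minimax). Mixed strategy needed.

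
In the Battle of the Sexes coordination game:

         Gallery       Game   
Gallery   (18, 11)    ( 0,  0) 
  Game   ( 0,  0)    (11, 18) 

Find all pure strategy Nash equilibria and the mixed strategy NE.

Pure NE: (Gallery, Gallery) and (Game, Game); Mixed NE: p = 0.6207, q = 0.3793

Work:
Check pure NE:
(Gallery, Gallery): (18, 11) - no unilateral deviation beneficial
(Game, Game): (11, 18) - no unilateral deviation beneficial
Mixed NE: P1 plays Gallery with p = 0.6207, P2 plays Gallery with q = 0.3793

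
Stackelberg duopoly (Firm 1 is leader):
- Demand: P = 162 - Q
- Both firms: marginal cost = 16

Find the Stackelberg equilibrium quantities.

q₁* (leader) = 73.0, q₂* (follower) = 36.5

Work:
Follower's reaction: q₂ = (a - c - q₁)/2
Leader substitutes: π₁ = q₁·(a - q₁ - (a-c-q₁)/2 - c)
FOC: q₁* = (162 - 16)/2 = 73.00
Then: q₂* = (162 - 16 - 73.0)/2 = 36.50
Leader has first-mover advantage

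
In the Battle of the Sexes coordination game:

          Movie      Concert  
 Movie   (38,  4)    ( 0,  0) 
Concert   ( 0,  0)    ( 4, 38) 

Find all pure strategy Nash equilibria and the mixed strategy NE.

Pure NE: (Movie, Movie) and (Concert, Concert); Mixed NE: p = 0.9048, q = 0.0952

Work:
Check pure NE:
(Movie, Movie): (38, 4) - no unilateral deviation beneficial
(Concert, Concert): (4, 38) - no unilateral deviation beneficial
Mixed NE: P1 plays Movie with p = 0.9048, P2 plays Movie with q = 0.0952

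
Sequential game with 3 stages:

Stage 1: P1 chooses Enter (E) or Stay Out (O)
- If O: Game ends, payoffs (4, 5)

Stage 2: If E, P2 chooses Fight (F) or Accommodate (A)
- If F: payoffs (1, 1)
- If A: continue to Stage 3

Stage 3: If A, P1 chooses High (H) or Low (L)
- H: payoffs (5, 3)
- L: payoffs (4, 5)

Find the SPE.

SPE: (E, A, H); Outcome (5, 3)

Work:
Stage 3: P1 chooses H (5 vs 4)
Stage 2: P2: F->1, A->3 (anticipating H). Choose A
Stage 1: P1: O->4, E->5 (anticipating A, H). Choose E
SPE path: E -> A -> H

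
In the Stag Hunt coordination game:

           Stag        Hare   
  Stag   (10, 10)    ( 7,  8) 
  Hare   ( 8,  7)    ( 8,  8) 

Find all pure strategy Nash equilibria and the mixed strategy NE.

Pure NE: (Stag, Stag) and (Hare, Hare); Mixed NE: p = 0.3333, q = 0.3333

Work:
Check pure NE:
(Stag, Stag): (10, 10) - no unilateral deviation beneficial
(Hare, Hare): (8, 8) - no unilateral deviation beneficial
Mixed NE: P1 plays Stag with p = 0.3333, P2 plays Stag with q = 0.3333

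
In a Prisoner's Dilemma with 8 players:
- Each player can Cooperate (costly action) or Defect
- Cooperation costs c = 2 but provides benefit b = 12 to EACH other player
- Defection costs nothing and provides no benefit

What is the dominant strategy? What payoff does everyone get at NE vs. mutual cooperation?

Dominant: Defect; NE payoff = 0; Coop payoff = 82

Work:
Defect dominates (saves cost c = 2, benefit to others is external)
NE: All defect → everyone gets 0
If all cooperate: each receives (7)×12 - 2 = 82
Social dilemma: 82 > 0 but NE gives 0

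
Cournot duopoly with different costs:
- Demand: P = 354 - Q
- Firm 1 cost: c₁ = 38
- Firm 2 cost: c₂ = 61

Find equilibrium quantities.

q₁* = 113.0, q₂* = 90.0

Work:
Reaction: q₁ = (354 - 38 - q₂)/2
Reaction: q₂ = (354 - 61 - q₁)/2
Solve simultaneously:
q₁* = (354 - 2×38 + 61)/3 = 113.0
q₂* = (354 - 2×61 + 38)/3 = 90.0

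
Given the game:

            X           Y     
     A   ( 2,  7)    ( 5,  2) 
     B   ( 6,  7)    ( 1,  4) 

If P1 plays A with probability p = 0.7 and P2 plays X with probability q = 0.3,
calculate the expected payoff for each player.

E[P1] = 3.62, E[P2] = 3.92

Work:
E[P1] = p·q·π₁(A,X) + p·(1-q)·π₁(A,Y) + (1-p)·q·π₁(B,X) + (1-p)·(1-q)·π₁(B,Y)
= 0.7·0.3·2 + 0.7·0.7·5 + 0.3·0.3·6 + 0.3·0.7·1
= 3.62

E[P2] = 3.92 (similar calculation)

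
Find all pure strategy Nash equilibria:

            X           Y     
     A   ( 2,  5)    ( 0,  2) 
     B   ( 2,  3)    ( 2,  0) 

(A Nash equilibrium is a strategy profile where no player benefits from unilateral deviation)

Nash equilibrium: (A, X), (B, X)

Work:
Best responses:
  P1 vs X: payoffs [2, 2] → best response A/B (payoff 2)
  P1 vs Y: payoffs [0, 2] → best response B (payoff 2)
  P2 vs A: payoffs [5, 2] → best response X (payoff 5)
  P2 vs B: payoffs [3, 0] → best response X (payoff 3)
Mutual best responses: (A,X), (B,X) → Nash equilibria.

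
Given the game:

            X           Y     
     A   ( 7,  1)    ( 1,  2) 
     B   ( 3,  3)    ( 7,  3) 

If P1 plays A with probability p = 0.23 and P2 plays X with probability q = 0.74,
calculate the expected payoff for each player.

E[P1] = 4.362, E[P2] = 2.5998

Work:
E[P1] = p·q·π₁(A,X) + p·(1-q)·π₁(A,Y) + (1-p)·q·π₁(B,X) + (1-p)·(1-q)·π₁(B,Y)
= 0.23·0.74·7 + 0.23·0.26·1 + 0.77·0.74·3 + 0.77·0.26·7
= 4.362

E[P2] = 2.5998 (similar calculation)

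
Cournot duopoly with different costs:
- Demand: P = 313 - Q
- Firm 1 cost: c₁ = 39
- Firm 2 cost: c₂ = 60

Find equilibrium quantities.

q₁* = 98.33, q₂* = 77.33

Work:
Reaction: q₁ = (313 - 39 - q₂)/2
Reaction: q₂ = (313 - 60 - q₁)/2
Solve simultaneously:
q₁* = (313 - 2×39 + 60)/3 = 98.33
q₂* = (313 - 2×60 + 39)/3 = 77.33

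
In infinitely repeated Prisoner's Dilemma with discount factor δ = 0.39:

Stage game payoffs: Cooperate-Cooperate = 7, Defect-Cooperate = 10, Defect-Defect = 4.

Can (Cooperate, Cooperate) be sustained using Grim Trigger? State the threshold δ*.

δ* = 0.5; since δ = 0.39 < 0.5, cooperation cannot be sustained

Work:
For Grim Trigger:
Cooperate forever: 7/(1-δ)
Defect then punished: 10 + 4·δ/(1-δ)
Need: 7/(1-δ) ≥ 10 + 4·δ/(1-δ)
Solving: δ ≥ (T-R)/(T-P) = (10-7)/(10-4) = 0.5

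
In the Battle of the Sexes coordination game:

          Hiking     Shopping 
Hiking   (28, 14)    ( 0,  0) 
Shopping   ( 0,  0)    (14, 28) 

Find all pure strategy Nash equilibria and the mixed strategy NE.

Pure NE: (Hiking, Hiking) and (Shopping, Shopping); Mixed NE: p = 0.6667, q = 0.3333

Work:
Check pure NE:
(Hiking, Hiking): (28, 14) - no unilateral deviation beneficial
(Shopping, Shopping): (14, 28) - no unilateral deviation beneficial
Mixed NE: P1 plays Hiking with p = 0.6667, P2 plays Hiking with q = 0.3333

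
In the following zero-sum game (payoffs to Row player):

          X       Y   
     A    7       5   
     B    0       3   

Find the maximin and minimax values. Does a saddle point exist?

Maximin = 5, Minimax = 5, Saddle: True

Work:
Row minimums: [5, 0] → maximin = 5
Column maximums: [7, 5] → minimax = 5
Saddle point exists! Game value = 5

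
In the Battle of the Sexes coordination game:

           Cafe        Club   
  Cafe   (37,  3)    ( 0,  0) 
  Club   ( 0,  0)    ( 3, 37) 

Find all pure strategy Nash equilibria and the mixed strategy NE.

Pure NE: (Cafe, Cafe) and (Club, Club); Mixed NE: p = 0.925, q = 0.075

Work:
Check pure NE:
(Cafe, Cafe): (37, 3) - no unilateral deviation beneficial
(Club, Club): (3, 37) - no unilateral deviation beneficial
Mixed NE: P1 plays Cafe with p = 0.925, P2 plays Cafe with q = 0.075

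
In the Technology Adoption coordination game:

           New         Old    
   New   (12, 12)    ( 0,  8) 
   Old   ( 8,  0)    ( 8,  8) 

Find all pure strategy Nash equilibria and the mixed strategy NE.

Pure NE: (New, New) and (Old, Old); Mixed NE: p = 0.6667, q = 0.6667

Work:
Check pure NE:
(New, New): (12, 12) - no unilateral deviation beneficial
(Old, Old): (8, 8) - no unilateral deviation beneficial
Mixed NE: P1 plays New with p = 0.6667, P2 plays New with q = 0.6667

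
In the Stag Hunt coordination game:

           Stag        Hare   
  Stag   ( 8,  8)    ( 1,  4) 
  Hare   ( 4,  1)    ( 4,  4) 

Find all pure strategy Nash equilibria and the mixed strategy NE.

Pure NE: (Stag, Stag) and (Hare, Hare); Mixed NE: p = 0.4286, q = 0.4286

Work:
Check pure NE:
(Stag, Stag): (8, 8) - no unilateral deviation beneficial
(Hare, Hare): (4, 4) - no unilateral deviation beneficial
Mixed NE: P1 plays Stag with p = 0.4286, P2 plays Stag with q = 0.4286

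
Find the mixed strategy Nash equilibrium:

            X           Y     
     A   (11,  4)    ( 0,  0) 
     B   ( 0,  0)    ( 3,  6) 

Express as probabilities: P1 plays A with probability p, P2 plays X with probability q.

p = 0.6, q = 0.2143

Work:
Find probabilities that make opponent indifferent:
P2 chooses q to make P1 indifferent between A and B
P1 chooses p to make P2 indifferent between X and Y
Mixed NE: P1 plays (A: 0.6, B: 0.4), P2 plays (X: 0.2143, Y: 0.7857)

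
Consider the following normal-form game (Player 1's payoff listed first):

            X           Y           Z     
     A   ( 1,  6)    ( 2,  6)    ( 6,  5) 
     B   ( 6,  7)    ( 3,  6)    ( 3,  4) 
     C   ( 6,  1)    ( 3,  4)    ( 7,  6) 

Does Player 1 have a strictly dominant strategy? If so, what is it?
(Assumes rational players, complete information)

No strictly dominant strategy exists for Player 1

Work:
A strategy strictly dominates another if it gives a strictly higher payoff against every opponent action. Compare each pair of P1's strategies column-by-column:
  A vs B: [1 vs 6, 2 vs 3, 6 vs 3] → A does not strictly dominate B (column X: 1 ≤ 6)
  A vs C: [1 vs 6, 2 vs 3, 6 vs 7] → A does not strictly dominate C (column X: 1 ≤ 6)
  B vs A: [6 vs 1, 3 vs 2, 3 vs 6] → B does not strictly dominate A (column Z: 3 ≤ 6)
  B vs C: [6 vs 6, 3 vs 3, 3 vs 7] → B does not strictly dominate C (column X: 6 ≤ 6)
  C vs A: [6 vs 1, 3 vs 2, 7 vs 6] → C strictly dominates A
  C vs B: [6 vs 6, 3 vs 3, 7 vs 3] → C does not strictly dominate B (column X: 6 ≤ 6)
No single strategy strictly dominates all others → no strictly dominant strategy.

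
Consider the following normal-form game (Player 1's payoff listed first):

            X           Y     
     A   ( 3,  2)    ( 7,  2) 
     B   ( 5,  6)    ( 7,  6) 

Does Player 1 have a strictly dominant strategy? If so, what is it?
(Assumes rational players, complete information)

No strictly dominant strategy exists for Player 1

Work:
A strategy strictly dominates another if it gives a strictly higher payoff against every opponent action. Compare each pair of P1's strategies column-by-column:
  A vs B: [3 vs 5, 7 vs 7] → A does not strictly dominate B (column X: 3 ≤ 5)
  B vs A: [5 vs 3, 7 vs 7] → B does not strictly dominate A (column Y: 7 ≤ 7)
No single strategy strictly dominates all others → no strictly dominant strategy.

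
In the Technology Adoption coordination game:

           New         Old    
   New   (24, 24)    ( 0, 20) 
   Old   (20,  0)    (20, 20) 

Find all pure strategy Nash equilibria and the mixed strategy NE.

Pure NE: (New, New) and (Old, Old); Mixed NE: p = 0.8333, q = 0.8333

Work:
Check pure NE:
(New, New): (24, 24) - no unilateral deviation beneficial
(Old, Old): (20, 20) - no unilateral deviation beneficial
Mixed NE: P1 plays New with p = 0.8333, P2 plays New with q = 0.8333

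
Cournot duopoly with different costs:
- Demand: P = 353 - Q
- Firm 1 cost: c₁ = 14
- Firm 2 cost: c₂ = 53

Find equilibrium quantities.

q₁* = 126.0, q₂* = 87.0

Work:
Reaction: q₁ = (353 - 14 - q₂)/2
Reaction: q₂ = (353 - 53 - q₁)/2
Solve simultaneously:
q₁* = (353 - 2×14 + 53)/3 = 126.0
q₂* = (353 - 2×53 + 14)/3 = 87.0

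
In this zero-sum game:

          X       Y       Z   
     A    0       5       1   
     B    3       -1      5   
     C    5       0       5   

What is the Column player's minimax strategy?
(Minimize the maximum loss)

Column should play X or Y or Z (all achieve the minimum), value = 5

Work:
Column player minimizes Row's maximum payoff:
Column X: max payoff to Row = 5
Column Y: max payoff to Row = 5
Column Z: max payoff to Row = 5
Minimum is 5, achieved by columns X, Y, Z (tied).
Each of X or Y or Z is a minimax strategy.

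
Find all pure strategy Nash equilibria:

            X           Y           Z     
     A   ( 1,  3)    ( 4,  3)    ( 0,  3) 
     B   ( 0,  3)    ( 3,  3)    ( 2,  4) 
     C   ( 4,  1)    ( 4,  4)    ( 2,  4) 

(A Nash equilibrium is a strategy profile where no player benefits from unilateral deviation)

Nash equilibrium: (A, Y), (B, Z), (C, Y), (C, Z)

Work:
Best responses:
  P1 vs X: payoffs [1, 0, 4] → best response C (payoff 4)
  P1 vs Y: payoffs [4, 3, 4] → best response A/C (payoff 4)
  P1 vs Z: payoffs [0, 2, 2] → best response B/C (payoff 2)
  P2 vs A: payoffs [3, 3, 3] → best response X/Y/Z (payoff 3)
  P2 vs B: payoffs [3, 3, 4] → best response Z (payoff 4)
  P2 vs C: payoffs [1, 4, 4] → best response Y/Z (payoff 4)
Mutual best responses: (A,Y), (B,Z), (C,Y), (C,Z) → Nash equilibria.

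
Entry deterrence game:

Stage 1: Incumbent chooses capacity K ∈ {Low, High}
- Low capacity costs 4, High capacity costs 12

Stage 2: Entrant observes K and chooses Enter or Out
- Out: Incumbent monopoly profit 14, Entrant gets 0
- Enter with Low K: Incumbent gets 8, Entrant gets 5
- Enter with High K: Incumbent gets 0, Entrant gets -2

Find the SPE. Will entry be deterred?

SPE: (Low, Enter|Low, Out|High); Entry not deterred. Incumbent net profit = 4, Entrant gets 5

Work:
After Low K: Entrant enters (5 > 0)
After High K: Entrant stays out (-2 < 0)
Incumbent: Low → 8−4=4, High → 14−12=2
Incumbent chooses Low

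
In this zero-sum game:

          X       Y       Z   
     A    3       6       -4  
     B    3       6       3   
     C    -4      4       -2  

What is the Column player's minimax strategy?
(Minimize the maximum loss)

Column should play X or Z (all achieve the minimum), value = 3

Work:
Column player minimizes Row's maximum payoff:
Column X: max payoff to Row = 3
Column Y: max payoff to Row = 6
Column Z: max payoff to Row = 3
Minimum is 3, achieved by columns X, Z (tied).
Each of X or Z is a minimax strategy.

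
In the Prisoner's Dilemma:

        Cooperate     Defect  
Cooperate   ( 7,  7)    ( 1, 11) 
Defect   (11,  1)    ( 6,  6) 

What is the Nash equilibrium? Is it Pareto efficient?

(Defect, Defect) is NE; not Pareto efficient

Work:
Defect dominates Cooperate for both players:
If P2 cooperates: Defect (11) > Cooperate (7)
If P2 defects: Defect (6) > Cooperate (1)
NE: (Defect, Defect) with payoff (6, 6)
But (Cooperate, Cooperate) = (7, 7) Pareto dominates (6, 6)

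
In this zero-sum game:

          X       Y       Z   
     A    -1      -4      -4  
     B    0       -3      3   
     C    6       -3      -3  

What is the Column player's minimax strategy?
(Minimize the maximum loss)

Column should play Y, value = -3

Work:
Column player minimizes Row's maximum payoff:
Column X: max payoff to Row = 6
Column Y: max payoff to Row = -3
Column Z: max payoff to Row = 3
Minimum is -3, achieved by column Y.
Minimax strategy: Y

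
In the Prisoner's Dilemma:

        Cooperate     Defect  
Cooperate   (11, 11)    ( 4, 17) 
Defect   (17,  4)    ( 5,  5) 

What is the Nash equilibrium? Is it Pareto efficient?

(Defect, Defect) is NE; not Pareto efficient

Work:
Defect dominates Cooperate for both players:
If P2 cooperates: Defect (17) > Cooperate (11)
If P2 defects: Defect (5) > Cooperate (4)
NE: (Defect, Defect) with payoff (5, 5)
But (Cooperate, Cooperate) = (11, 11) Pareto dominates (5, 5)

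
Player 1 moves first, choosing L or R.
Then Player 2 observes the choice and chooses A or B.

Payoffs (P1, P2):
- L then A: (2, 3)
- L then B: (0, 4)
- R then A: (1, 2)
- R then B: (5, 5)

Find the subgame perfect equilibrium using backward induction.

P1 plays R, P2 plays B after L and B after R; Payoff (5, 5)

Work:
Backward induction:
After L: P2 chooses B → P1 gets 0
After R: P2 chooses B → P1 gets 5
P1 chooses R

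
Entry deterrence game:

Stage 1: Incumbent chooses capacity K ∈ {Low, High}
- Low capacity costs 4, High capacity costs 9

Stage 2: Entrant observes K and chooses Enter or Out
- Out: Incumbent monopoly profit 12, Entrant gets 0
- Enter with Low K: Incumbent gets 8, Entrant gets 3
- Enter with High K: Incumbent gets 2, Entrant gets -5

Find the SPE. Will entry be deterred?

SPE: (Low, Enter|Low, Out|High); Entry not deterred. Incumbent net profit = 4, Entrant gets 3

Work:
After Low K: Entrant enters (3 > 0)
After High K: Entrant stays out (-5 < 0)
Incumbent: Low → 8−4=4, High → 12−9=3
Incumbent chooses Low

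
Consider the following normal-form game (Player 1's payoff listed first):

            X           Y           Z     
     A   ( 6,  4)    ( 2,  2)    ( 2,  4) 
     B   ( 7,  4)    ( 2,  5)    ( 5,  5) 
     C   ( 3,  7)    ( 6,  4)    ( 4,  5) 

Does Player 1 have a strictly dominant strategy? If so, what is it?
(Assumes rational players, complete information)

No strictly dominant strategy exists for Player 1

Work:
A strategy strictly dominates another if it gives a strictly higher payoff against every opponent action. Compare each pair of P1's strategies column-by-column:
  A vs B: [6 vs 7, 2 vs 2, 2 vs 5] → A does not strictly dominate B (column X: 6 ≤ 7)
  A vs C: [6 vs 3, 2 vs 6, 2 vs 4] → A does not strictly dominate C (column Y: 2 ≤ 6)
  B vs A: [7 vs 6, 2 vs 2, 5 vs 2] → B does not strictly dominate A (column Y: 2 ≤ 2)
  B vs C: [7 vs 3, 2 vs 6, 5 vs 4] → B does not strictly dominate C (column Y: 2 ≤ 6)
  C vs A: [3 vs 6, 6 vs 2, 4 vs 2] → C does not strictly dominate A (column X: 3 ≤ 6)
  C vs B: [3 vs 7, 6 vs 2, 4 vs 5] → C does not strictly dominate B (column X: 3 ≤ 7)
No single strategy strictly dominates all others → no strictly dominant strategy.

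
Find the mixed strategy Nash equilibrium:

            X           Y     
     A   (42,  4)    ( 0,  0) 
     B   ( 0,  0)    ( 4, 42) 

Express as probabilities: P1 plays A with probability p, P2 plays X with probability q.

p = 0.913, q = 0.087

Work:
Find probabilities that make opponent indifferent:
P2 chooses q to make P1 indifferent between A and B
P1 chooses p to make P2 indifferent between X and Y
Mixed NE: P1 plays (A: 0.913, B: 0.087), P2 plays (X: 0.087, Y: 0.913)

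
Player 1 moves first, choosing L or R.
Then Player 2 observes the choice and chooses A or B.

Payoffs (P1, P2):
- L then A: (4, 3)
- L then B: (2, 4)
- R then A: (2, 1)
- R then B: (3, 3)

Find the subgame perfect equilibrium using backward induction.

P1 plays R, P2 plays B after L and B after R; Payoff (3, 3)

Work:
Backward induction:
After L: P2 chooses B → P1 gets 2
After R: P2 chooses B → P1 gets 3
P1 chooses R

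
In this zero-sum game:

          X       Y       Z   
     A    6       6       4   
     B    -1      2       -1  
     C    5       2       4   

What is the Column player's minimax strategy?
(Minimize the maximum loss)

Column should play Z, value = 4

Work:
Column player minimizes Row's maximum payoff:
Column X: max payoff to Row = 6
Column Y: max payoff to Row = 6
Column Z: max payoff to Row = 4
Minimum is 4, achieved by column Z.
Minimax strategy: Z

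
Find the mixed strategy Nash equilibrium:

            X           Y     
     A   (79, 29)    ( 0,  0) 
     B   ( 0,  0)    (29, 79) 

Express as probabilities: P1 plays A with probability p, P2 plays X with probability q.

p = 0.7315, q = 0.2685

Work:
Find probabilities that make opponent indifferent:
P2 chooses q to make P1 indifferent between A and B
P1 chooses p to make P2 indifferent between X and Y
Mixed NE: P1 plays (A: 0.7315, B: 0.2685), P2 plays (X: 0.2685, Y: 0.7315)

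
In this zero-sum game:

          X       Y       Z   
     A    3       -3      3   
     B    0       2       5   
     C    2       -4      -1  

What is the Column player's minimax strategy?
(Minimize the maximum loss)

Column should play Y, value = 2

Work:
Column player minimizes Row's maximum payoff:
Column X: max payoff to Row = 3
Column Y: max payoff to Row = 2
Column Z: max payoff to Row = 5
Minimum is 2, achieved by column Y.
Minimax strategy: Y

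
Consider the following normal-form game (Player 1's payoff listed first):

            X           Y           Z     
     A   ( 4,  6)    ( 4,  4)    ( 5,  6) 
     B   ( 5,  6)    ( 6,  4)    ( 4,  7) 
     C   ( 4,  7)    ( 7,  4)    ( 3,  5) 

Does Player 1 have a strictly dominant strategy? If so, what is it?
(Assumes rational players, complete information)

No strictly dominant strategy exists for Player 1

Work:
A strategy strictly dominates another if it gives a strictly higher payoff against every opponent action. Compare each pair of P1's strategies column-by-column:
  A vs B: [4 vs 5, 4 vs 6, 5 vs 4] → A does not strictly dominate B (column X: 4 ≤ 5)
  A vs C: [4 vs 4, 4 vs 7, 5 vs 3] → A does not strictly dominate C (column X: 4 ≤ 4)
  B vs A: [5 vs 4, 6 vs 4, 4 vs 5] → B does not strictly dominate A (column Z: 4 ≤ 5)
  B vs C: [5 vs 4, 6 vs 7, 4 vs 3] → B does not strictly dominate C (column Y: 6 ≤ 7)
  C vs A: [4 vs 4, 7 vs 4, 3 vs 5] → C does not strictly dominate A (column X: 4 ≤ 4)
  C vs B: [4 vs 5, 7 vs 6, 3 vs 4] → C does not strictly dominate B (column X: 4 ≤ 5)
No single strategy strictly dominates all others → no strictly dominant strategy.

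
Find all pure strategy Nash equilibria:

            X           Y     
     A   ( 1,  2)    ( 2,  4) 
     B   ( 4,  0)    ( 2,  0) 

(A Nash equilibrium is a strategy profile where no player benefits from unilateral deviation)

Nash equilibrium: (A, Y), (B, X), (B, Y)

Work:
Best responses:
  P1 vs X: payoffs [1, 4] → best response B (payoff 4)
  P1 vs Y: payoffs [2, 2] → best response A/B (payoff 2)
  P2 vs A: payoffs [2, 4] → best response Y (payoff 4)
  P2 vs B: payoffs [0, 0] → best response X/Y (payoff 0)
Mutual best responses: (A,Y), (B,X), (B,Y) → Nash equilibria.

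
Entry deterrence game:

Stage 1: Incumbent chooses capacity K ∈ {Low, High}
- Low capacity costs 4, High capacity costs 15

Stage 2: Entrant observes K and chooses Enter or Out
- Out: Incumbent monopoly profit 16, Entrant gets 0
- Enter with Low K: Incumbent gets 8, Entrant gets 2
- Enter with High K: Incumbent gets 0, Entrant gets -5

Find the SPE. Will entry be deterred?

SPE: (Low, Enter|Low, Out|High); Entry not deterred. Incumbent net profit = 4, Entrant gets 2

Work:
After Low K: Entrant enters (2 > 0)
After High K: Entrant stays out (-5 < 0)
Incumbent: Low → 8−4=4, High → 16−15=1
Incumbent chooses Low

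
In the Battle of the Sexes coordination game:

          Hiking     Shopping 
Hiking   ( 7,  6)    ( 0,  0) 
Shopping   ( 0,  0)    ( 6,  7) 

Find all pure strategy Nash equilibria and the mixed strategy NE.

Pure NE: (Hiking, Hiking) and (Shopping, Shopping); Mixed NE: p = 0.5385, q = 0.4615

Work:
Check pure NE:
(Hiking, Hiking): (7, 6) - no unilateral deviation beneficial
(Shopping, Shopping): (6, 7) - no unilateral deviation beneficial
Mixed NE: P1 plays Hiking with p = 0.5385, P2 plays Hiking with q = 0.4615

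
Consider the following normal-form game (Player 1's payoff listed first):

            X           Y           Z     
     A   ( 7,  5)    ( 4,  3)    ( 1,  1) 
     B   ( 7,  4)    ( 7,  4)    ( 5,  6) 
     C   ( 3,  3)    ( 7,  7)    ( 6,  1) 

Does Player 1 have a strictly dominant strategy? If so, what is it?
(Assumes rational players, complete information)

No strictly dominant strategy exists for Player 1

Work:
A strategy strictly dominates another if it gives a strictly higher payoff against every opponent action. Compare each pair of P1's strategies column-by-column:
  A vs B: [7 vs 7, 4 vs 7, 1 vs 5] → A does not strictly dominate B (column X: 7 ≤ 7)
  A vs C: [7 vs 3, 4 vs 7, 1 vs 6] → A does not strictly dominate C (column Y: 4 ≤ 7)
  B vs A: [7 vs 7, 7 vs 4, 5 vs 1] → B does not strictly dominate A (column X: 7 ≤ 7)
  B vs C: [7 vs 3, 7 vs 7, 5 vs 6] → B does not strictly dominate C (column Y: 7 ≤ 7)
  C vs A: [3 vs 7, 7 vs 4, 6 vs 1] → C does not strictly dominate A (column X: 3 ≤ 7)
  C vs B: [3 vs 7, 7 vs 7, 6 vs 5] → C does not strictly dominate B (column X: 3 ≤ 7)
No single strategy strictly dominates all others → no strictly dominant strategy.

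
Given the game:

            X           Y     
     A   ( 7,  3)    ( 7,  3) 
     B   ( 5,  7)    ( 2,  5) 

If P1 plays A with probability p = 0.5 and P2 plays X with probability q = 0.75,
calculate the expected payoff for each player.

E[P1] = 5.625, E[P2] = 4.75

Work:
E[P1] = p·q·π₁(A,X) + p·(1-q)·π₁(A,Y) + (1-p)·q·π₁(B,X) + (1-p)·(1-q)·π₁(B,Y)
= 0.5·0.75·7 + 0.5·0.25·7 + 0.5·0.75·5 + 0.5·0.25·2
= 5.625

E[P2] = 4.75 (similar calculation)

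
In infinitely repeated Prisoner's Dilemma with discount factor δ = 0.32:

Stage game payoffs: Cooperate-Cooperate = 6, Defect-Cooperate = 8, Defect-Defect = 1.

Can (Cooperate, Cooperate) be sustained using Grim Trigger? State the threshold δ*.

δ* = 0.2857; since δ = 0.32 ≥ 0.2857, cooperation can be sustained

Work:
For Grim Trigger:
Cooperate forever: 6/(1-δ)
Defect then punished: 8 + 1·δ/(1-δ)
Need: 6/(1-δ) ≥ 8 + 1·δ/(1-δ)
Solving: δ ≥ (T-R)/(T-P) = (8-6)/(8-1) = 0.2857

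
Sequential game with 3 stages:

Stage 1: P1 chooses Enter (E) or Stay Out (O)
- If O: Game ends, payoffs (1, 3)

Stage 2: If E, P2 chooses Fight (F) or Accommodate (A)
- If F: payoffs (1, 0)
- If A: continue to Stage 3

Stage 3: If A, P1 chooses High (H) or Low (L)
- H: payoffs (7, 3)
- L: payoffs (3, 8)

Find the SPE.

SPE: (E, A, H); Outcome (7, 3)

Work:
Stage 3: P1 chooses H (7 vs 3)
Stage 2: P2: F->0, A->3 (anticipating H). Choose A
Stage 1: P1: O->1, E->7 (anticipating A, H). Choose E
SPE path: E -> A -> H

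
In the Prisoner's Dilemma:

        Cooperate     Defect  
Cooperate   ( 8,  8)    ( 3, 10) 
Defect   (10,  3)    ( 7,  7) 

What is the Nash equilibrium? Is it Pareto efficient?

(Defect, Defect) is NE; not Pareto efficient

Work:
Defect dominates Cooperate for both players:
If P2 cooperates: Defect (10) > Cooperate (8)
If P2 defects: Defect (7) > Cooperate (3)
NE: (Defect, Defect) with payoff (7, 7)
But (Cooperate, Cooperate) = (8, 8) Pareto dominates (7, 7)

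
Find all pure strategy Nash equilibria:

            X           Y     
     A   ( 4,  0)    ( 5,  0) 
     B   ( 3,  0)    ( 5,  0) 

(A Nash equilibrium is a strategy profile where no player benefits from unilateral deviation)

Nash equilibrium: (A, X), (A, Y), (B, Y)

Work:
Best responses:
  P1 vs X: payoffs [4, 3] → best response A (payoff 4)
  P1 vs Y: payoffs [5, 5] → best response A/B (payoff 5)
  P2 vs A: payoffs [0, 0] → best response X/Y (payoff 0)
  P2 vs B: payoffs [0, 0] → best response X/Y (payoff 0)
Mutual best responses: (A,X), (A,Y), (B,Y) → Nash equilibria.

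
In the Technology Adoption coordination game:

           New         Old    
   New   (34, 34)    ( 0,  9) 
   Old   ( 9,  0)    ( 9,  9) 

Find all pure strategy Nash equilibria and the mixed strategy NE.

Pure NE: (New, New) and (Old, Old); Mixed NE: p = 0.2647, q = 0.2647

Work:
Check pure NE:
(New, New): (34, 34) - no unilateral deviation beneficial
(Old, Old): (9, 9) - no unilateral deviation beneficial
Mixed NE: P1 plays New with p = 0.2647, P2 plays New with q = 0.2647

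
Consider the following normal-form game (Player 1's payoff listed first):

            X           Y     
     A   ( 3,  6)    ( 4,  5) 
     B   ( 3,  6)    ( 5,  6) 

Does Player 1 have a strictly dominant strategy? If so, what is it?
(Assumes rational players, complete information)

No strictly dominant strategy exists for Player 1

Work:
A strategy strictly dominates another if it gives a strictly higher payoff against every opponent action. Compare each pair of P1's strategies column-by-column:
  A vs B: [3 vs 3, 4 vs 5] → A does not strictly dominate B (column X: 3 ≤ 3)
  B vs A: [3 vs 3, 5 vs 4] → B does not strictly dominate A (column X: 3 ≤ 3)
No single strategy strictly dominates all others → no strictly dominant strategy.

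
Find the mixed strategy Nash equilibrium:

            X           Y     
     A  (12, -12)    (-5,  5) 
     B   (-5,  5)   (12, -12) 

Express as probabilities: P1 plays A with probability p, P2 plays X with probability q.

p = 0.5, q = 0.5

Work:
Find probabilities that make opponent indifferent:
P2 chooses q to make P1 indifferent between A and B
P1 chooses p to make P2 indifferent between X and Y
Mixed NE: P1 plays (A: 0.5, B: 0.5), P2 plays (X: 0.5, Y: 0.5)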